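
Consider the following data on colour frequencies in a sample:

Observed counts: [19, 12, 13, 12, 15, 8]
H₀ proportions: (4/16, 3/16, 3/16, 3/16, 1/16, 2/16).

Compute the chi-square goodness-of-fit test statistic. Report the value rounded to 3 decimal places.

test statistic = 22.181

n = 79; E_i = n·p_i = [19.75, 14.81, 14.81, 14.81, 4.94, 9.88]
χ² = (19−19.75)²/19.75 + (12−14.81)²/14.81 + (13−14.81)²/14.81 + (12−14.81)²/14.81 + (15−4.94)²/4.94 + (8−9.88)²/9.88 = 22.1814
df = 5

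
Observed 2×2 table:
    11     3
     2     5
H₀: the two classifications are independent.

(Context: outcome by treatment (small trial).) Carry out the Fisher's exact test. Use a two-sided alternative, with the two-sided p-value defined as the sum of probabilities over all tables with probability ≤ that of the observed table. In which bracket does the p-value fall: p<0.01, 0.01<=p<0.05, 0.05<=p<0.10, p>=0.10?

p-value bracket: 0.05<=p<0.10

Margins: r₁=14, r₂=7, c₁=13, c₂=8, n=21
p_obs = C(14,11)·C(7,2)/C(21,13); sum pmf over tables with pmf ≤ p_obs
p-value (two-sided) = 0.05552
→ bracket: 0.05<=p<0.10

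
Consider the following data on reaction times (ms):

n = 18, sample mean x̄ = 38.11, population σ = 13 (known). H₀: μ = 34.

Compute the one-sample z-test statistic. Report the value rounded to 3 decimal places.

test statistic = 1.341

SE = σ/√n = 13/√18 = 3.0641
z = (x̄−μ₀)/SE = (38.11−34)/3.0641 = 1.3413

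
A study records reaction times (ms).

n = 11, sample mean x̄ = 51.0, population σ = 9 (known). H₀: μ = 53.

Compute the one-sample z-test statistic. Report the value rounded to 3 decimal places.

test statistic = -0.737

SE = σ/√n = 9/√11 = 2.7136
z = (x̄−μ₀)/SE = (51.0−53)/2.7136 = -0.7370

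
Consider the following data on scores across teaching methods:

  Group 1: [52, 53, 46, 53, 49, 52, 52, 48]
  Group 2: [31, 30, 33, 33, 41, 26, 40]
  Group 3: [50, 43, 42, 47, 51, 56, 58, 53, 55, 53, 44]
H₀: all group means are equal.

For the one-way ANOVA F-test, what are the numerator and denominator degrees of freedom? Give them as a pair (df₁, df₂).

degrees of freedom = [2, 23]

k = 3 groups, N = 26 total
df = (k−1, N−k) = (3−1, 26−3) = (2, 23)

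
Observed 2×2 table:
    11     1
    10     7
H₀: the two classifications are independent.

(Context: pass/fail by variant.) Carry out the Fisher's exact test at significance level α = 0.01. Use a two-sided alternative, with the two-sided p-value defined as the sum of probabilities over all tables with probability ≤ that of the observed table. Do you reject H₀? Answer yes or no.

Margins: r₁=12, r₂=17, c₁=21, c₂=8, n=29
p_obs = C(12,11)·C(17,10)/C(29,21); sum pmf over tables with pmf ≤ p_obs
p-value (two-sided) = 0.09257
At α=0.01: p ≥ α → fail to reject H₀

reject H₀: no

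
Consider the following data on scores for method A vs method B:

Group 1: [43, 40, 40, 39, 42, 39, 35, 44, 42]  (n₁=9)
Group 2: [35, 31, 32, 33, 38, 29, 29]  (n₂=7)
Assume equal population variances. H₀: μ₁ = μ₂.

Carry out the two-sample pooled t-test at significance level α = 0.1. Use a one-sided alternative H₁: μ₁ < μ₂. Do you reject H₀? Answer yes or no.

reject H₀: no

x̄₁=40.444, s₁=2.698, n₁=9
x̄₂=32.429, s₂=3.259, n₂=7
s_p² = [8·2.698² + 6·3.259²]/14 = 8.7098
SE = √(s_p²·(1/9+1/7)) = 1.4873
t = (40.444−32.429)/1.4873 = 5.3896
df = 14
p-value (one-sided, H₁ less) = 0.99995
At α=0.1: p ≥ α → fail to reject H₀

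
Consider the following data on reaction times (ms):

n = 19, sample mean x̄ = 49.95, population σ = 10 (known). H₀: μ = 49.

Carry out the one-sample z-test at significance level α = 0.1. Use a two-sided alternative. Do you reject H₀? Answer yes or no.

reject H₀: no

SE = σ/√n = 10/√19 = 2.2942
z = (x̄−μ₀)/SE = (49.95−49)/2.2942 = 0.4141
p-value (two-sided) = 0.67880
At α=0.1: p ≥ α → fail to reject H₀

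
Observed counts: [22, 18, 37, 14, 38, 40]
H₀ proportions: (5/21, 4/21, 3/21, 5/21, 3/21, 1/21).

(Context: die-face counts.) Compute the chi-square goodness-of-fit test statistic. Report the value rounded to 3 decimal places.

test statistic = 173.296

n = 169; E_i = n·p_i = [40.24, 32.19, 24.14, 40.24, 24.14, 8.05]
χ² = (22−40.24)²/40.24 + (18−32.19)²/32.19 + (37−24.14)²/24.14 + (14−40.24)²/40.24 + (38−24.14)²/24.14 + (40−8.05)²/8.05 = 173.2959
df = 5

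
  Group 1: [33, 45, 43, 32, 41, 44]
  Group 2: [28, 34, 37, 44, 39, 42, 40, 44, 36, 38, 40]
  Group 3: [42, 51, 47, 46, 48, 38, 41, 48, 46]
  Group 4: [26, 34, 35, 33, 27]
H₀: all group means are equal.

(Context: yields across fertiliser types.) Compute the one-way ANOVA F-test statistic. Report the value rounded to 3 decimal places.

test statistic = 10.337

Group means [39.67, 38.36, 45.22, 31.00], grand mean 39.419
SSB = Σnᵢ(x̄ᵢ−x̄)² = 670.114; SSW = ΣΣ(x−x̄ᵢ)² = 583.434
MSB = 670.114/3 = 223.3713; MSW = 583.434/27 = 21.6087
F = MSB/MSW = 10.3371
df = (3, 27)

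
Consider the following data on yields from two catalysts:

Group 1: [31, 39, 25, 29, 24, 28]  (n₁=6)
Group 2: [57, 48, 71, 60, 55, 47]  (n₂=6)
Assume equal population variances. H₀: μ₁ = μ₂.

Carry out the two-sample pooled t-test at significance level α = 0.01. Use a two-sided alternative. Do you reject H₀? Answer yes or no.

reject H₀: yes

x̄₁=29.333, s₁=5.391, n₁=6
x̄₂=56.333, s₂=8.802, n₂=6
s_p² = [5·5.391² + 5·8.802²]/10 = 53.2667
SE = √(s_p²·(1/6+1/6)) = 4.2137
t = (29.333−56.333)/4.2137 = -6.4076
df = 10
p-value (two-sided) = 0.00008
At α=0.01: p < α → reject H₀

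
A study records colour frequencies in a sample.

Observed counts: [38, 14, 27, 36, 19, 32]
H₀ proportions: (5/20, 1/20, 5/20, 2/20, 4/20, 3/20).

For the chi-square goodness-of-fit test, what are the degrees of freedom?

df = k − 1 = 6 − 1 = 5

degrees of freedom = 5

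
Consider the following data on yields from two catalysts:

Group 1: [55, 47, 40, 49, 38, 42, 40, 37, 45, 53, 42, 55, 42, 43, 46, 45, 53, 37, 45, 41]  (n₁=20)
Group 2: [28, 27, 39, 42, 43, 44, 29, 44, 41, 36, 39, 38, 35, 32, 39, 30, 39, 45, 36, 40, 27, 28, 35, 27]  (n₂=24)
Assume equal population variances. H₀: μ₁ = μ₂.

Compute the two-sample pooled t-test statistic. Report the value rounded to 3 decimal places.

x̄₁=44.750, s₁=5.720, n₁=20
x̄₂=35.958, s₂=6.075, n₂=24
s_p² = [19·5.720² + 23·6.075²]/42 = 35.0169
SE = √(s_p²·(1/20+1/24)) = 1.7916
t = (44.750−35.958)/1.7916 = 4.9071
df = 42

test statistic = 4.907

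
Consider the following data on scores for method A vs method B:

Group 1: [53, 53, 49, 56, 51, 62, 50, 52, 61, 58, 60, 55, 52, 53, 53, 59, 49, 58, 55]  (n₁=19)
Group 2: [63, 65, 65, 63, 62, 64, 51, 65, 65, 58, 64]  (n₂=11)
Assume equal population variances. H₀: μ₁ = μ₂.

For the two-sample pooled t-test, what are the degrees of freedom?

df = n₁ + n₂ − 2 = 19 + 11 − 2 = 28

degrees of freedom = 28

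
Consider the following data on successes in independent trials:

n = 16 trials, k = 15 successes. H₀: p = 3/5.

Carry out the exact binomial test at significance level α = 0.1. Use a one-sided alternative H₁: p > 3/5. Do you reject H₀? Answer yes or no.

Exact binomial: n=16, k=15, p₀=3/5=0.6000
P(X≥15) from Σ C(n,i)·p₀^i·(1−p₀)^(n−i)
p-value (one-sided, H₁ greater) = 0.00329
At α=0.1: p < α → reject H₀

reject H₀: yes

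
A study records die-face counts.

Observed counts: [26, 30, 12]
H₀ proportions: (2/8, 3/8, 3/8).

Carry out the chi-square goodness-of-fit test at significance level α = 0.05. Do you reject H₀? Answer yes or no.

reject H₀: yes

n = 68; E_i = n·p_i = [17.00, 25.50, 25.50]
χ² = (26−17.00)²/17.00 + (30−25.50)²/25.50 + (12−25.50)²/25.50 = 12.7059
df = 2
p-value (upper-tail) = 0.00174
At α=0.05: p < α → reject H₀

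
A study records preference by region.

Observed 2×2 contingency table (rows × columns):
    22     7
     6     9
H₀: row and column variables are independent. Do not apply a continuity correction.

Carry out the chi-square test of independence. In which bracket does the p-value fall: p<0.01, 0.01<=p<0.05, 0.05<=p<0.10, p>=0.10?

p-value bracket: 0.01<=p<0.05

Row totals [29, 15], col totals [28, 16], n=44
χ² = (22−18.45)²/18.45 + (7−10.55)²/10.55 + (6−9.55)²/9.55 + (9−5.45)²/5.45 = 5.4946
df = 1
p-value (upper-tail) = 0.01908
→ bracket: 0.01<=p<0.05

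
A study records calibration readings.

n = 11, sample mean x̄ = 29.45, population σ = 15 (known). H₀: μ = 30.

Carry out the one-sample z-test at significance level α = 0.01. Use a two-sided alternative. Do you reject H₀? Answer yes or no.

SE = σ/√n = 15/√11 = 4.5227
z = (x̄−μ₀)/SE = (29.45−30)/4.5227 = -0.1216
p-value (two-sided) = 0.90321
At α=0.01: p ≥ α → fail to reject H₀

reject H₀: no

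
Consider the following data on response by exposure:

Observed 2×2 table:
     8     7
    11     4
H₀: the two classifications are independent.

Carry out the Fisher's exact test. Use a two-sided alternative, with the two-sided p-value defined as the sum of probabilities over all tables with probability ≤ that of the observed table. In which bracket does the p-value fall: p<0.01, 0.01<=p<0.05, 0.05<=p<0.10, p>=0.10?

Margins: r₁=15, r₂=15, c₁=19, c₂=11, n=30
p_obs = C(15,8)·C(15,11)/C(30,19); sum pmf over tables with pmf ≤ p_obs
p-value (two-sided) = 0.44973
→ bracket: p>=0.10

p-value bracket: p>=0.10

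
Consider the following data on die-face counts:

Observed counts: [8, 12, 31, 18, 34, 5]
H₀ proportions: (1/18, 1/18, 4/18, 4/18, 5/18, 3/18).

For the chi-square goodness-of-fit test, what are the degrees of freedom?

df = k − 1 = 6 − 1 = 5

degrees of freedom = 5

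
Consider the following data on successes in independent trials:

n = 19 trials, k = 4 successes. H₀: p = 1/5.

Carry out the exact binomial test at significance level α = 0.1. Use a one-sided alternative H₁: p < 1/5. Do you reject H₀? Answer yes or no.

reject H₀: no

Exact binomial: n=19, k=4, p₀=1/5=0.2000
P(X≤4) from Σ C(n,i)·p₀^i·(1−p₀)^(n−i)
p-value (one-sided, H₁ less) = 0.67329
At α=0.1: p ≥ α → fail to reject H₀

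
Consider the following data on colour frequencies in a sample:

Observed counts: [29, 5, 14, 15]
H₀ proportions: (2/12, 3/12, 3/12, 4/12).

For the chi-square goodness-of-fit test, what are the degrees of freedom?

df = k − 1 = 4 − 1 = 3

degrees of freedom = 3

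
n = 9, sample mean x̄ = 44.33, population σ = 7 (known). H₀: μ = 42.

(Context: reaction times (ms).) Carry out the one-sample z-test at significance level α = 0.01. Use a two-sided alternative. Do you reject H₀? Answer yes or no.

SE = σ/√n = 7/√9 = 2.3333
z = (x̄−μ₀)/SE = (44.33−42)/2.3333 = 0.9986
p-value (two-sided) = 0.31800
At α=0.01: p ≥ α → fail to reject H₀

reject H₀: no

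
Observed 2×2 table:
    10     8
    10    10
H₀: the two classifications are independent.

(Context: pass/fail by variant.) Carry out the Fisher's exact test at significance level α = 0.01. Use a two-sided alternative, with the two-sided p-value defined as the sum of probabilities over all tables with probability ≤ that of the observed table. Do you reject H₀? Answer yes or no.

reject H₀: no

Margins: r₁=18, r₂=20, c₁=20, c₂=18, n=38
p_obs = C(18,10)·C(20,10)/C(38,20); sum pmf over tables with pmf ≤ p_obs
p-value (two-sided) = 0.75680
At α=0.01: p ≥ α → fail to reject H₀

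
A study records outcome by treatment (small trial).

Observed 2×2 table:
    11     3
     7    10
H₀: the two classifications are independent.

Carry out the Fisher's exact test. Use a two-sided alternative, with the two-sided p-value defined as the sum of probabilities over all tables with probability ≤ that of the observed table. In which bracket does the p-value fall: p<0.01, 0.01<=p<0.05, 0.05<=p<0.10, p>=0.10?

p-value bracket: 0.05<=p<0.10

Margins: r₁=14, r₂=17, c₁=18, c₂=13, n=31
p_obs = C(14,11)·C(17,7)/C(31,18); sum pmf over tables with pmf ≤ p_obs
p-value (two-sided) = 0.06686
→ bracket: 0.05<=p<0.10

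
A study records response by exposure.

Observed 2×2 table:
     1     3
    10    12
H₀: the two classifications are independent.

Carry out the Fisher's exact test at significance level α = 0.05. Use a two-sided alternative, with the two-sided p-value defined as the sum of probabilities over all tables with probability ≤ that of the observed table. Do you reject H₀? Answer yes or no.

reject H₀: no

Margins: r₁=4, r₂=22, c₁=11, c₂=15, n=26
p_obs = C(4,1)·C(22,10)/C(26,11); sum pmf over tables with pmf ≤ p_obs
p-value (two-sided) = 0.61371
At α=0.05: p ≥ α → fail to reject H₀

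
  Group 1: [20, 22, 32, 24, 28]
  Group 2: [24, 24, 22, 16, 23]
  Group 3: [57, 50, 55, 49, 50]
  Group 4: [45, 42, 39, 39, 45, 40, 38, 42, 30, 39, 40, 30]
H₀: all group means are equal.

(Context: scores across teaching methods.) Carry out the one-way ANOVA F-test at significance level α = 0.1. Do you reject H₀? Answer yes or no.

reject H₀: yes

Group means [25.20, 21.80, 52.20, 39.08], grand mean 35.741
SSB = Σnᵢ(x̄ᵢ−x̄)² = 3015.869; SSW = ΣΣ(x−x̄ᵢ)² = 443.317
MSB = 3015.869/3 = 1005.2895; MSW = 443.317/23 = 19.2746
F = MSB/MSW = 52.1561
df = (3, 23)
p-value (upper-tail) = 0.00000
At α=0.1: p < α → reject H₀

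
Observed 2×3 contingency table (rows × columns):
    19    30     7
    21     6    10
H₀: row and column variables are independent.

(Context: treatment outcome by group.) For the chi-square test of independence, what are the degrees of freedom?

df = (r−1)(c−1) = (2−1)·(3−1) = 2

degrees of freedom = 2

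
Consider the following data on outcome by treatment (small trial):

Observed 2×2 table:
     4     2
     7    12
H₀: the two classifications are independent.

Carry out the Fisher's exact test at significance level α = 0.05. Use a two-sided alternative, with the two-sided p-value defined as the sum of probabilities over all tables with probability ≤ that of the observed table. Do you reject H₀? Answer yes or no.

Margins: r₁=6, r₂=19, c₁=11, c₂=14, n=25
p_obs = C(6,4)·C(19,7)/C(25,11); sum pmf over tables with pmf ≤ p_obs
p-value (two-sided) = 0.35000
At α=0.05: p ≥ α → fail to reject H₀

reject H₀: no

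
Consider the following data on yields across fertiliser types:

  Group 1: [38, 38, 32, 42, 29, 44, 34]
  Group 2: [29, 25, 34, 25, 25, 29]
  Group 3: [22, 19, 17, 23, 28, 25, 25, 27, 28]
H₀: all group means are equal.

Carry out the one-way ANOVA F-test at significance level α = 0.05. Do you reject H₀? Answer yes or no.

Group means [36.71, 27.83, 23.78], grand mean 29.000
SSB = Σnᵢ(x̄ᵢ−x̄)² = 670.183; SSW = ΣΣ(x−x̄ᵢ)² = 359.817
MSB = 670.183/2 = 335.0913; MSW = 359.817/19 = 18.9378
F = MSB/MSW = 17.6943
df = (2, 19)
p-value (upper-tail) = 0.00005
At α=0.05: p < α → reject H₀

reject H₀: yes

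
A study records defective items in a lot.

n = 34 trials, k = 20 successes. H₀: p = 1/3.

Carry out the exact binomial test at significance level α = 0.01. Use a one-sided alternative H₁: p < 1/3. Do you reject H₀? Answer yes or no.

Exact binomial: n=34, k=20, p₀=1/3=0.3333
P(X≤20) from Σ C(n,i)·p₀^i·(1−p₀)^(n−i)
p-value (one-sided, H₁ less) = 0.99936
At α=0.01: p ≥ α → fail to reject H₀

reject H₀: no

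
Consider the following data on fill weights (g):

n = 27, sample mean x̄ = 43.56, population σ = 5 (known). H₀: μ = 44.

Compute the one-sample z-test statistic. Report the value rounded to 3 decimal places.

test statistic = -0.457

SE = σ/√n = 5/√27 = 0.9623
z = (x̄−μ₀)/SE = (43.56−44)/0.9623 = -0.4573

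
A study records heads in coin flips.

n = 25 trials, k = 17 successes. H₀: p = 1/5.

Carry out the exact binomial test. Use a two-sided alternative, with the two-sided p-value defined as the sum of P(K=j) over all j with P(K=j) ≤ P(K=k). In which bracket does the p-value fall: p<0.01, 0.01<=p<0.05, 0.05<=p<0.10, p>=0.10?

Exact binomial: n=25, k=17, p₀=1/5=0.2000
P(X=j) = C(n,j)·p₀^j·(1−p₀)^(n−j); p = Σ P(X=j) over j with P(X=j) ≤ P(X=17)
p-value (two-sided) = 0.00000
→ bracket: p<0.01

p-value bracket: p<0.01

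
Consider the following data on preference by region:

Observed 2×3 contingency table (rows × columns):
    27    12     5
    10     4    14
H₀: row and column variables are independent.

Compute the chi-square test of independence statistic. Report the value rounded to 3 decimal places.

Row totals [44, 28], col totals [37, 16, 19], n=72
χ² = (27−22.61)²/22.61 + (12−9.78)²/9.78 + (5−11.61)²/11.61 + (10−14.39)²/14.39 + (4−6.22)²/6.22 + (14−7.39)²/7.39 = 13.1687
df = 2

test statistic = 13.169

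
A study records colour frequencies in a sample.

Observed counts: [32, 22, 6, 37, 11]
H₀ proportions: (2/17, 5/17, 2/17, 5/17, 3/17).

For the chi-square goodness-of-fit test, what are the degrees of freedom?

degrees of freedom = 4

df = k − 1 = 5 − 1 = 4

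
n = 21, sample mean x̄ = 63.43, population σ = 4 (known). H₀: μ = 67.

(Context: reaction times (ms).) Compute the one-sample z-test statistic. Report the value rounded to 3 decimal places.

test statistic = -4.090

SE = σ/√n = 4/√21 = 0.8729
z = (x̄−μ₀)/SE = (63.43−67)/0.8729 = -4.0899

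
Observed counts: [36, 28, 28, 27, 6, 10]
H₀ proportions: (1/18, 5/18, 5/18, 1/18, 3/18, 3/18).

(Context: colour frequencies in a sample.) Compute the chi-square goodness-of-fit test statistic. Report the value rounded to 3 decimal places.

test statistic = 182.858

n = 135; E_i = n·p_i = [7.50, 37.50, 37.50, 7.50, 22.50, 22.50]
χ² = (36−7.50)²/7.50 + (28−37.50)²/37.50 + (28−37.50)²/37.50 + (27−7.50)²/7.50 + (6−22.50)²/22.50 + (10−22.50)²/22.50 = 182.8578
df = 5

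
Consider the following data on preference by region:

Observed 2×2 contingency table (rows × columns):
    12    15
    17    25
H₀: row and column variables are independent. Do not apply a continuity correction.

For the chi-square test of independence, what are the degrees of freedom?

df = (r−1)(c−1) = (2−1)·(2−1) = 1

degrees of freedom = 1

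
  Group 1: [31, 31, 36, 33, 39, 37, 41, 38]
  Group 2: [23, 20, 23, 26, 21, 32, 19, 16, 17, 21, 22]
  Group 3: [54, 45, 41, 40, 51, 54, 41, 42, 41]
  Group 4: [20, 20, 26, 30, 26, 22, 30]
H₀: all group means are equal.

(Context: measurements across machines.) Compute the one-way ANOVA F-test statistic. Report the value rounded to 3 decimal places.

test statistic = 49.118

Group means [35.75, 21.82, 45.44, 24.86], grand mean 31.686
SSB = Σnᵢ(x̄ᵢ−x̄)² = 3233.327; SSW = ΣΣ(x−x̄ᵢ)² = 680.216
MSB = 3233.327/3 = 1077.7757; MSW = 680.216/31 = 21.9424
F = MSB/MSW = 49.1183
df = (3, 31)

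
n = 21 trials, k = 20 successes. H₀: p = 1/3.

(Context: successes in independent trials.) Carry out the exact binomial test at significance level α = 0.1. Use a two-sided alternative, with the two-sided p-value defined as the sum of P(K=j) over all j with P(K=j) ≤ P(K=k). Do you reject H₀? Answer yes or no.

reject H₀: yes

Exact binomial: n=21, k=20, p₀=1/3=0.3333
P(X=j) = C(n,j)·p₀^j·(1−p₀)^(n−j); p = Σ P(X=j) over j with P(X=j) ≤ P(X=20)
p-value (two-sided) = 0.00000
At α=0.1: p < α → reject H₀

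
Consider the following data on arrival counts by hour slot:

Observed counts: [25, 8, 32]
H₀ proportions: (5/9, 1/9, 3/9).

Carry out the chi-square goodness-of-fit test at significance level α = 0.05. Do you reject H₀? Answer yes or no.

reject H₀: yes

n = 65; E_i = n·p_i = [36.11, 7.22, 21.67]
χ² = (25−36.11)²/36.11 + (8−7.22)²/7.22 + (32−21.67)²/21.67 = 8.4308
df = 2
p-value (upper-tail) = 0.01477
At α=0.05: p < α → reject H₀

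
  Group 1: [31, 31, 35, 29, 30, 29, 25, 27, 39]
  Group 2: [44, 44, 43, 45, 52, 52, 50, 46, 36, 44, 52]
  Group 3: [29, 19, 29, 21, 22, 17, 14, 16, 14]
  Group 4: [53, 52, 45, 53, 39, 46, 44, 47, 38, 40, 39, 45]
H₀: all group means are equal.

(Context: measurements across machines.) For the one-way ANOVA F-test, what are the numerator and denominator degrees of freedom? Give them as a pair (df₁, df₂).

k = 4 groups, N = 41 total
df = (k−1, N−k) = (4−1, 41−4) = (3, 37)

degrees of freedom = [3, 37]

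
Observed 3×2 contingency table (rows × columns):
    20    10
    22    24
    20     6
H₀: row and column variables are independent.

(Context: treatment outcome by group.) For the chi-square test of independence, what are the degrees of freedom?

degrees of freedom = 2

df = (r−1)(c−1) = (3−1)·(2−1) = 2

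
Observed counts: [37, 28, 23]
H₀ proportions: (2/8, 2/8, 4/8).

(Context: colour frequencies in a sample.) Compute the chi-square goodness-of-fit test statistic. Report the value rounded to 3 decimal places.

test statistic = 21.886

n = 88; E_i = n·p_i = [22.00, 22.00, 44.00]
χ² = (37−22.00)²/22.00 + (28−22.00)²/22.00 + (23−44.00)²/44.00 = 21.8864
df = 2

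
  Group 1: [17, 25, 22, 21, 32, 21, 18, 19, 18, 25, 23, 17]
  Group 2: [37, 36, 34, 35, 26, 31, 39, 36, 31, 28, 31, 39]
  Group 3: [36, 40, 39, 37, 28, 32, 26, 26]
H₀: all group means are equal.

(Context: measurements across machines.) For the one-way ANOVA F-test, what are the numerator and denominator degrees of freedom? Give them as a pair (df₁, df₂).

degrees of freedom = [2, 29]

k = 3 groups, N = 32 total
df = (k−1, N−k) = (3−1, 32−3) = (2, 29)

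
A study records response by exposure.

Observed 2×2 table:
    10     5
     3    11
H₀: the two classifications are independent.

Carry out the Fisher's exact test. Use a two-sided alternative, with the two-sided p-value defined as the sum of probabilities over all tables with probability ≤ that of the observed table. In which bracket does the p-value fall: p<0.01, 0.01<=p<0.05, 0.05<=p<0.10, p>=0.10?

Margins: r₁=15, r₂=14, c₁=13, c₂=16, n=29
p_obs = C(15,10)·C(14,3)/C(29,13); sum pmf over tables with pmf ≤ p_obs
p-value (two-sided) = 0.02533
→ bracket: 0.01<=p<0.05

p-value bracket: 0.01<=p<0.05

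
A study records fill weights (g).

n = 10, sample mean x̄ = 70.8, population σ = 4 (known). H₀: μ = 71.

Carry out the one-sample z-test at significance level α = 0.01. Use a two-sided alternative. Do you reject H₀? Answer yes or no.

SE = σ/√n = 4/√10 = 1.2649
z = (x̄−μ₀)/SE = (70.8−71)/1.2649 = -0.1581
p-value (two-sided) = 0.87437
At α=0.01: p ≥ α → fail to reject H₀

reject H₀: no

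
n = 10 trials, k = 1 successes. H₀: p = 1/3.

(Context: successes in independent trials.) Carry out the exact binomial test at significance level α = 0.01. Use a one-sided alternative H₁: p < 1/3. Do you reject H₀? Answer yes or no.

Exact binomial: n=10, k=1, p₀=1/3=0.3333
P(X≤1) from Σ C(n,i)·p₀^i·(1−p₀)^(n−i)
p-value (one-sided, H₁ less) = 0.10405
At α=0.01: p ≥ α → fail to reject H₀

reject H₀: no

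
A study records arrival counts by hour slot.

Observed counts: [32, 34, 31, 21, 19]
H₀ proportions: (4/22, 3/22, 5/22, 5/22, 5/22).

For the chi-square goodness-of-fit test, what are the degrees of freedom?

degrees of freedom = 4

df = k − 1 = 5 − 1 = 4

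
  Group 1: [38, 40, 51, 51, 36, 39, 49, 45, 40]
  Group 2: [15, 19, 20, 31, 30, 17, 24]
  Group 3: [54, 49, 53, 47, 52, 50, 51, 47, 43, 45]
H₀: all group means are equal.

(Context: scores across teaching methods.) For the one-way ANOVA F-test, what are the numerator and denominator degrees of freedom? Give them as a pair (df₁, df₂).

degrees of freedom = [2, 23]

k = 3 groups, N = 26 total
df = (k−1, N−k) = (3−1, 26−3) = (2, 23)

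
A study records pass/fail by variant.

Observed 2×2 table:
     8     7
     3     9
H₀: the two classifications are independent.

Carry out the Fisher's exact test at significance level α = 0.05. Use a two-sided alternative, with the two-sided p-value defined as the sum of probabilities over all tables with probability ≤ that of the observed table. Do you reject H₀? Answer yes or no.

reject H₀: no

Margins: r₁=15, r₂=12, c₁=11, c₂=16, n=27
p_obs = C(15,8)·C(12,3)/C(27,11); sum pmf over tables with pmf ≤ p_obs
p-value (two-sided) = 0.23883
At α=0.05: p ≥ α → fail to reject H₀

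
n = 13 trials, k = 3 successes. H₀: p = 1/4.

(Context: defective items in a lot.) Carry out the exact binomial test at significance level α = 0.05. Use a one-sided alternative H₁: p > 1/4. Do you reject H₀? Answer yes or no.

Exact binomial: n=13, k=3, p₀=1/4=0.2500
P(X≥3) from Σ C(n,i)·p₀^i·(1−p₀)^(n−i)
p-value (one-sided, H₁ greater) = 0.66740
At α=0.05: p ≥ α → fail to reject H₀

reject H₀: no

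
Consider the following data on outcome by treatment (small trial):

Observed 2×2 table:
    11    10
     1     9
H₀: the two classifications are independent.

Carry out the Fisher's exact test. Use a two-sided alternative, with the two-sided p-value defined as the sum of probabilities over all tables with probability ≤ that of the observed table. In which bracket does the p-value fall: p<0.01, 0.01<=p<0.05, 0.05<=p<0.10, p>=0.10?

Margins: r₁=21, r₂=10, c₁=12, c₂=19, n=31
p_obs = C(21,11)·C(10,1)/C(31,12); sum pmf over tables with pmf ≤ p_obs
p-value (two-sided) = 0.04638
→ bracket: 0.01<=p<0.05

p-value bracket: 0.01<=p<0.05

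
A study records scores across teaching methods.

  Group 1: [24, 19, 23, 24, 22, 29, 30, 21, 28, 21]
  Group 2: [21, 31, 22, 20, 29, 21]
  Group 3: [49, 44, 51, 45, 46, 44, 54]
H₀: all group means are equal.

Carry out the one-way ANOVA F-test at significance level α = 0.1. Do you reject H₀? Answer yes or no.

Group means [24.10, 24.00, 47.57], grand mean 31.217
SSB = Σnᵢ(x̄ᵢ−x̄)² = 2691.299; SSW = ΣΣ(x−x̄ᵢ)² = 326.614
MSB = 2691.299/2 = 1345.6494; MSW = 326.614/20 = 16.3307
F = MSB/MSW = 82.3999
df = (2, 20)
p-value (upper-tail) = 0.00000
At α=0.1: p < α → reject H₀

reject H₀: yes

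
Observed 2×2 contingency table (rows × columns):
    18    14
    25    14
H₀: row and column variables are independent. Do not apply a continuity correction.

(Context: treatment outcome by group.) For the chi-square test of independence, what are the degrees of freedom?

degrees of freedom = 1

df = (r−1)(c−1) = (2−1)·(2−1) = 1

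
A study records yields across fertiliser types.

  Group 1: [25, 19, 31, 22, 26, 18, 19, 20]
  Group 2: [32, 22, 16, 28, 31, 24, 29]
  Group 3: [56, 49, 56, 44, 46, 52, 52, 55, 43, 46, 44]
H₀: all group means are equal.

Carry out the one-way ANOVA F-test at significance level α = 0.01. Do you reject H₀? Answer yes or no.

Group means [22.50, 26.00, 49.36], grand mean 34.808
SSB = Σnᵢ(x̄ᵢ−x̄)² = 4085.493; SSW = ΣΣ(x−x̄ᵢ)² = 590.545
MSB = 4085.493/2 = 2042.7465; MSW = 590.545/23 = 25.6759
F = MSB/MSW = 79.5589
df = (2, 23)
p-value (upper-tail) = 0.00000
At α=0.01: p < α → reject H₀

reject H₀: yes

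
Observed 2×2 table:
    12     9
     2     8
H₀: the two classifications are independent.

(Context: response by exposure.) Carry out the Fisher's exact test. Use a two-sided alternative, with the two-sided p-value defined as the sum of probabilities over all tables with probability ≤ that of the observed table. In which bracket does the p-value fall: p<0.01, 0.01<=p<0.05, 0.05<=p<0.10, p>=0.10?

Margins: r₁=21, r₂=10, c₁=14, c₂=17, n=31
p_obs = C(21,12)·C(10,2)/C(31,14); sum pmf over tables with pmf ≤ p_obs
p-value (two-sided) = 0.06799
→ bracket: 0.05<=p<0.10

p-value bracket: 0.05<=p<0.10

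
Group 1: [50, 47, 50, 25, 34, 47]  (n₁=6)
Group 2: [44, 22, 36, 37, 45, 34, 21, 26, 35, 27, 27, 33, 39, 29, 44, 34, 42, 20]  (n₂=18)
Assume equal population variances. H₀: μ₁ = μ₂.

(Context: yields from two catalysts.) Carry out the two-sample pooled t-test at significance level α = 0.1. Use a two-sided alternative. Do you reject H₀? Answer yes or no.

reject H₀: yes

x̄₁=42.167, s₁=10.304, n₁=6
x̄₂=33.056, s₂=8.062, n₂=18
s_p² = [5·10.304² + 17·8.062²]/22 = 74.3535
SE = √(s_p²·(1/6+1/18)) = 4.0649
t = (42.167−33.056)/4.0649 = 2.2414
df = 22
p-value (two-sided) = 0.03541
At α=0.1: p < α → reject H₀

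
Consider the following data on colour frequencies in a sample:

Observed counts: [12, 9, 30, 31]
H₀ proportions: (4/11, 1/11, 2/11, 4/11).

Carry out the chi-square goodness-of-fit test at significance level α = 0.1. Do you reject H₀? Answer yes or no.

n = 82; E_i = n·p_i = [29.82, 7.45, 14.91, 29.82]
χ² = (12−29.82)²/29.82 + (9−7.45)²/7.45 + (30−14.91)²/14.91 + (31−29.82)²/29.82 = 26.2896
df = 3
p-value (upper-tail) = 0.00001
At α=0.1: p < α → reject H₀

reject H₀: yes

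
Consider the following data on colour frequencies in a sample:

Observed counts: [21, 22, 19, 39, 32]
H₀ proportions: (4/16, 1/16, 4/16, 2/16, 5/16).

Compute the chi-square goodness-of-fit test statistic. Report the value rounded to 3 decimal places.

n = 133; E_i = n·p_i = [33.25, 8.31, 33.25, 16.62, 41.56]
χ² = (21−33.25)²/33.25 + (22−8.31)²/8.31 + (19−33.25)²/33.25 + (39−16.62)²/16.62 + (32−41.56)²/41.56 = 65.4722
df = 4

test statistic = 65.472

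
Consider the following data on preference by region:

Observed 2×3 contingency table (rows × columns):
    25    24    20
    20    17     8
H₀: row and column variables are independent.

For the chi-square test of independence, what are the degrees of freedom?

df = (r−1)(c−1) = (2−1)·(3−1) = 2

degrees of freedom = 2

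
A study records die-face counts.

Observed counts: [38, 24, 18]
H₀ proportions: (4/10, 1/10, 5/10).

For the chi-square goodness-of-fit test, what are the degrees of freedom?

df = k − 1 = 3 − 1 = 2

degrees of freedom = 2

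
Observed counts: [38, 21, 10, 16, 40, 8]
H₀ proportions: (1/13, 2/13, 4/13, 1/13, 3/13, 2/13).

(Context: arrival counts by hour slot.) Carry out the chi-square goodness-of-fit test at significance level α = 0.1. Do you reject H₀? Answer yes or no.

reject H₀: yes

n = 133; E_i = n·p_i = [10.23, 20.46, 40.92, 10.23, 30.69, 20.46]
χ² = (38−10.23)²/10.23 + (21−20.46)²/20.46 + (10−40.92)²/40.92 + (16−10.23)²/10.23 + (40−30.69)²/30.69 + (8−20.46)²/20.46 = 112.4198
df = 5
p-value (upper-tail) = 0.00000
At α=0.1: p < α → reject H₀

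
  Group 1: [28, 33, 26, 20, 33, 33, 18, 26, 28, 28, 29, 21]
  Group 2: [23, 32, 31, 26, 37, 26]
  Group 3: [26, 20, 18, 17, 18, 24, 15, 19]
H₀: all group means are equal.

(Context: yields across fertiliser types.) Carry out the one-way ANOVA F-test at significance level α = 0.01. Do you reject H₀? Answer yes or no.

Group means [26.92, 29.17, 19.62], grand mean 25.192
SSB = Σnᵢ(x̄ᵢ−x̄)² = 378.413; SSW = ΣΣ(x−x̄ᵢ)² = 507.625
MSB = 378.413/2 = 189.2067; MSW = 507.625/23 = 22.0707
F = MSB/MSW = 8.5728
df = (2, 23)
p-value (upper-tail) = 0.00165
At α=0.01: p < α → reject H₀

reject H₀: yes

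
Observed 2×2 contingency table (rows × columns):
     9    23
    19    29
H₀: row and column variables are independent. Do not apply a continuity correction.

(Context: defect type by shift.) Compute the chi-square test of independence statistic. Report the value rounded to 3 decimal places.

test statistic = 1.108

Row totals [32, 48], col totals [28, 52], n=80
χ² = (9−11.20)²/11.20 + (23−20.80)²/20.80 + (19−16.80)²/16.80 + (29−31.20)²/31.20 = 1.1081
df = 1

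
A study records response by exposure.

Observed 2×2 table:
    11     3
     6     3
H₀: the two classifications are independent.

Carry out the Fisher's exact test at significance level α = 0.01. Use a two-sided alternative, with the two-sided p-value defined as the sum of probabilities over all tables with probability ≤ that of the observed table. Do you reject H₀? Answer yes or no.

Margins: r₁=14, r₂=9, c₁=17, c₂=6, n=23
p_obs = C(14,11)·C(9,6)/C(23,17); sum pmf over tables with pmf ≤ p_obs
p-value (two-sided) = 0.64302
At α=0.01: p ≥ α → fail to reject H₀

reject H₀: no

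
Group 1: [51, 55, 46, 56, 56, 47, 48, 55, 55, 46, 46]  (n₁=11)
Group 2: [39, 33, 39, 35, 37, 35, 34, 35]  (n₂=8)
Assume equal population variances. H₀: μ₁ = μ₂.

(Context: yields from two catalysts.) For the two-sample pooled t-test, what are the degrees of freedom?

degrees of freedom = 17

df = n₁ + n₂ − 2 = 11 + 8 − 2 = 17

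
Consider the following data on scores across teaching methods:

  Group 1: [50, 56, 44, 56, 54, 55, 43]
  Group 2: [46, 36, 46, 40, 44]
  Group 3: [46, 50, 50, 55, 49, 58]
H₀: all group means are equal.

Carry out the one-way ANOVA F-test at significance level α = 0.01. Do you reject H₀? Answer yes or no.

reject H₀: no

Group means [51.14, 42.40, 51.33], grand mean 48.778
SSB = Σnᵢ(x̄ᵢ−x̄)² = 281.721; SSW = ΣΣ(x−x̄ᵢ)² = 359.390
MSB = 281.721/2 = 140.8603; MSW = 359.390/15 = 23.9594
F = MSB/MSW = 5.8791
df = (2, 15)
p-value (upper-tail) = 0.01302
At α=0.01: p ≥ α → fail to reject H₀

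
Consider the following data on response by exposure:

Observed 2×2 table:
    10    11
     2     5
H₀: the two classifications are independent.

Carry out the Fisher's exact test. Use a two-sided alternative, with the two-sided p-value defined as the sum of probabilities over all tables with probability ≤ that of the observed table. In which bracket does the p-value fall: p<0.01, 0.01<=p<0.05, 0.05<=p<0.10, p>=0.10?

p-value bracket: p>=0.10

Margins: r₁=21, r₂=7, c₁=12, c₂=16, n=28
p_obs = C(21,10)·C(7,2)/C(28,12); sum pmf over tables with pmf ≤ p_obs
p-value (two-sided) = 0.66184
→ bracket: p>=0.10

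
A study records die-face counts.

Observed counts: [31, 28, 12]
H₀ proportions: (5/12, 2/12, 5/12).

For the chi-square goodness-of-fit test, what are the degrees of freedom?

df = k − 1 = 3 − 1 = 2

degrees of freedom = 2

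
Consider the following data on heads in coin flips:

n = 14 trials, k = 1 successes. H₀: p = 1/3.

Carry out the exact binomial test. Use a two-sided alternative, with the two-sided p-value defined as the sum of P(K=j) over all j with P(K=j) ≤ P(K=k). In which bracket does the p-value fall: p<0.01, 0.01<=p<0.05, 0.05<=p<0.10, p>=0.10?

p-value bracket: 0.01<=p<0.05

Exact binomial: n=14, k=1, p₀=1/3=0.3333
P(X=j) = C(n,j)·p₀^j·(1−p₀)^(n−j); p = Σ P(X=j) over j with P(X=j) ≤ P(X=1)
p-value (two-sided) = 0.04484
→ bracket: 0.01<=p<0.05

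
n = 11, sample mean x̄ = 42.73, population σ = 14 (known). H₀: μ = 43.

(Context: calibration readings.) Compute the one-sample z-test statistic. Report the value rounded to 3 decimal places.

SE = σ/√n = 14/√11 = 4.2212
z = (x̄−μ₀)/SE = (42.73−43)/4.2212 = -0.0640

test statistic = -0.064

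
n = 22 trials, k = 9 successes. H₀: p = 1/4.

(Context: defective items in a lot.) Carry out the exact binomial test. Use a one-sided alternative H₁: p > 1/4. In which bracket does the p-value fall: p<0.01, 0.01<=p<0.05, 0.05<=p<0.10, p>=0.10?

Exact binomial: n=22, k=9, p₀=1/4=0.2500
P(X≥9) from Σ C(n,i)·p₀^i·(1−p₀)^(n−i)
p-value (one-sided, H₁ greater) = 0.07459
→ bracket: 0.05<=p<0.10

p-value bracket: 0.05<=p<0.10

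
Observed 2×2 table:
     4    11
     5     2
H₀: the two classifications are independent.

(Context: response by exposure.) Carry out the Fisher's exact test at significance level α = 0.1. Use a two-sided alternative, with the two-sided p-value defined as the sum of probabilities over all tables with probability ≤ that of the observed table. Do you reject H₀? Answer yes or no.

Margins: r₁=15, r₂=7, c₁=9, c₂=13, n=22
p_obs = C(15,4)·C(7,5)/C(22,9); sum pmf over tables with pmf ≤ p_obs
p-value (two-sided) = 0.07430
At α=0.1: p < α → reject H₀

reject H₀: yes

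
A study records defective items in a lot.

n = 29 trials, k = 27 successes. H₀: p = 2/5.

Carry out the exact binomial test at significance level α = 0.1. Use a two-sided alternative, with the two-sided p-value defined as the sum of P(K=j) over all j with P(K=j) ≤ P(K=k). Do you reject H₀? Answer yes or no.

reject H₀: yes

Exact binomial: n=29, k=27, p₀=2/5=0.4000
P(X=j) = C(n,j)·p₀^j·(1−p₀)^(n−j); p = Σ P(X=j) over j with P(X=j) ≤ P(X=27)
p-value (two-sided) = 0.00000
At α=0.1: p < α → reject H₀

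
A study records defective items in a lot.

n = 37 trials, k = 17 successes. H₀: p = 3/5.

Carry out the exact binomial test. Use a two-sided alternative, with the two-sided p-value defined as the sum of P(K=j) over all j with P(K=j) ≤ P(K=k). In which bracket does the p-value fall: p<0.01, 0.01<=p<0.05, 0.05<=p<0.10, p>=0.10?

Exact binomial: n=37, k=17, p₀=3/5=0.6000
P(X=j) = C(n,j)·p₀^j·(1−p₀)^(n−j); p = Σ P(X=j) over j with P(X=j) ≤ P(X=17)
p-value (two-sided) = 0.09344
→ bracket: 0.05<=p<0.10

p-value bracket: 0.05<=p<0.10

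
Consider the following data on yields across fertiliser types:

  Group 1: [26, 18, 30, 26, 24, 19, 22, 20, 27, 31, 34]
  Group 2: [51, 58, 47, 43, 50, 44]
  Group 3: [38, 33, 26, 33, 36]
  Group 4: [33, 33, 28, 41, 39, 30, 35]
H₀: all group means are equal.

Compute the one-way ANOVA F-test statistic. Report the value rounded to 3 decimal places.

test statistic = 28.760

Group means [25.18, 48.83, 33.20, 34.14], grand mean 33.621
SSB = Σnᵢ(x̄ᵢ−x̄)² = 2174.701; SSW = ΣΣ(x−x̄ᵢ)² = 630.127
MSB = 2174.701/3 = 724.9002; MSW = 630.127/25 = 25.2051
F = MSB/MSW = 28.7601
df = (3, 25)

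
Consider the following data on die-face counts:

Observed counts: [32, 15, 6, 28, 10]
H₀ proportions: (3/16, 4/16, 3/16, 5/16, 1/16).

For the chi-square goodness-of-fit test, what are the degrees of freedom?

df = k − 1 = 5 − 1 = 4

degrees of freedom = 4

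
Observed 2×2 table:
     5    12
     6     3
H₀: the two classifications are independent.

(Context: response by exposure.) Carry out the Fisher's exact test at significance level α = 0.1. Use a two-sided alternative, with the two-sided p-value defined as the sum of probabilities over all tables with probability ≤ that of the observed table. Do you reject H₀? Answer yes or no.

reject H₀: no

Margins: r₁=17, r₂=9, c₁=11, c₂=15, n=26
p_obs = C(17,5)·C(9,6)/C(26,11); sum pmf over tables with pmf ≤ p_obs
p-value (two-sided) = 0.10343
At α=0.1: p ≥ α → fail to reject H₀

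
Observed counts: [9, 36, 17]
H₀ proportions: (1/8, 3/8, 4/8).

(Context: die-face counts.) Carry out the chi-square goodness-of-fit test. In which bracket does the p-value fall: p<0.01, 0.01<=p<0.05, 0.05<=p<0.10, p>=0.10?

p-value bracket: p<0.01

n = 62; E_i = n·p_i = [7.75, 23.25, 31.00]
χ² = (9−7.75)²/7.75 + (36−23.25)²/23.25 + (17−31.00)²/31.00 = 13.5161
df = 2
p-value (upper-tail) = 0.00116
→ bracket: p<0.01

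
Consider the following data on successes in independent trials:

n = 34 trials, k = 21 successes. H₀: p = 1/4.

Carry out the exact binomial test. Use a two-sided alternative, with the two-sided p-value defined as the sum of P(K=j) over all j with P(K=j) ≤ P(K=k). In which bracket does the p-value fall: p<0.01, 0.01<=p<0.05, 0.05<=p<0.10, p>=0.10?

Exact binomial: n=34, k=21, p₀=1/4=0.2500
P(X=j) = C(n,j)·p₀^j·(1−p₀)^(n−j); p = Σ P(X=j) over j with P(X=j) ≤ P(X=21)
p-value (two-sided) = 0.00001
→ bracket: p<0.01

p-value bracket: p<0.01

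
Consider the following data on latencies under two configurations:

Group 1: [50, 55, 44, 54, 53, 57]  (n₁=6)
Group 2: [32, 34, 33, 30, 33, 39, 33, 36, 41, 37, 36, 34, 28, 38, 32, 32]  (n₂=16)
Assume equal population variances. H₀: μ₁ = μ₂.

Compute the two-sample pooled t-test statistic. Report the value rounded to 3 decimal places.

test statistic = 10.006

x̄₁=52.167, s₁=4.622, n₁=6
x̄₂=34.250, s₂=3.396, n₂=16
s_p² = [5·4.622² + 15·3.396²]/20 = 13.9917
SE = √(s_p²·(1/6+1/16)) = 1.7906
t = (52.167−34.250)/1.7906 = 10.0057
df = 20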